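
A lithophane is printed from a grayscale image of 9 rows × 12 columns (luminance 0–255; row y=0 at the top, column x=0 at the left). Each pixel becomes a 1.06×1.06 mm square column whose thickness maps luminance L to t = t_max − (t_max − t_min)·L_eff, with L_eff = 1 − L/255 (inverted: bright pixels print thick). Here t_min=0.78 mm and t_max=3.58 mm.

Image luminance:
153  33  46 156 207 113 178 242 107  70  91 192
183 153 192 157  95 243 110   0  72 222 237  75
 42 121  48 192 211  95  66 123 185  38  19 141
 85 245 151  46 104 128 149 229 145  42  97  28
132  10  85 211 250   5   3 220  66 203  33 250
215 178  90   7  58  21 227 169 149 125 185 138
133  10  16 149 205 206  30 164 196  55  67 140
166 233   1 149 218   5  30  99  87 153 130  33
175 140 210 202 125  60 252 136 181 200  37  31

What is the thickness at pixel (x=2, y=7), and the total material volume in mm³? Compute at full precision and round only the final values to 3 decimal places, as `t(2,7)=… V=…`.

span = t_max - t_min = 3.58 - 0.78 = 2.800
L(2,7) = 1, L_eff = 1 - 1/255 = 0.996078 (inverted)
t(2,7) = 3.58 - 2.800·0.996078 = 0.791
Σt over all 9·12 pixels = 59312/255 ≈ 232.5960784
V = pitch²·Σt = 1.06²·59312/255 = 261.345

t(2,7)=0.791 V=261.345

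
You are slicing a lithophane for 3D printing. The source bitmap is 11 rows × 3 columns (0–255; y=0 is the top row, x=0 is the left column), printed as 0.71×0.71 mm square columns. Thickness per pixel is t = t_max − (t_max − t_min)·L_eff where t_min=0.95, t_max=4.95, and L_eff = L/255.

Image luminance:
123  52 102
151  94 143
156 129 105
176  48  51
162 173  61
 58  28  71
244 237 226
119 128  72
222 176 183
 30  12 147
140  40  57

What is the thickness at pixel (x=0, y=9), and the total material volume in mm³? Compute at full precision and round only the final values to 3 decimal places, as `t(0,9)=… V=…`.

span = t_max - t_min = 4.95 - 0.95 = 4.000
L(0,9) = 30, L_eff = 30/255 = 0.117647
t(0,9) = 4.95 - 4.000·0.117647 = 4.479
Σt over all 11·3 pixels = 103961/1020 ≈ 101.9225490
V = pitch²·Σt = 0.71²·103961/1020 = 51.379

t(0,9)=4.479 V=51.379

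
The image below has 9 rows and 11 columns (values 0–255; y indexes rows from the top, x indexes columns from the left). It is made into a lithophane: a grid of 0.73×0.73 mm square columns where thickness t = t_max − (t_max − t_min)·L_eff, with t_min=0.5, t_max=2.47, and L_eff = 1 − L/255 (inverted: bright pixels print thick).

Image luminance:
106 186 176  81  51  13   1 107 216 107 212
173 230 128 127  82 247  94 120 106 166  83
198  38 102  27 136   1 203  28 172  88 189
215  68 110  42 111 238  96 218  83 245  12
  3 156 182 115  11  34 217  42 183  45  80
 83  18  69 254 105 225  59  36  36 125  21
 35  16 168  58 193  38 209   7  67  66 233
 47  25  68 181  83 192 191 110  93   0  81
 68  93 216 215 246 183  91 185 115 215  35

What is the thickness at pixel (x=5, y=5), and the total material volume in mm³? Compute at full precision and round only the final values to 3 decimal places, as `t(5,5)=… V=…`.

span = t_max - t_min = 2.47 - 0.5 = 1.970
L(5,5) = 225, L_eff = 1 - 225/255 = 0.117647 (inverted)
t(5,5) = 2.47 - 1.970·0.117647 = 2.238
Σt over all 9·11 pixels = 874747/6375 ≈ 137.2152157
V = pitch²·Σt = 0.73²·874747/6375 = 73.122

t(5,5)=2.238 V=73.122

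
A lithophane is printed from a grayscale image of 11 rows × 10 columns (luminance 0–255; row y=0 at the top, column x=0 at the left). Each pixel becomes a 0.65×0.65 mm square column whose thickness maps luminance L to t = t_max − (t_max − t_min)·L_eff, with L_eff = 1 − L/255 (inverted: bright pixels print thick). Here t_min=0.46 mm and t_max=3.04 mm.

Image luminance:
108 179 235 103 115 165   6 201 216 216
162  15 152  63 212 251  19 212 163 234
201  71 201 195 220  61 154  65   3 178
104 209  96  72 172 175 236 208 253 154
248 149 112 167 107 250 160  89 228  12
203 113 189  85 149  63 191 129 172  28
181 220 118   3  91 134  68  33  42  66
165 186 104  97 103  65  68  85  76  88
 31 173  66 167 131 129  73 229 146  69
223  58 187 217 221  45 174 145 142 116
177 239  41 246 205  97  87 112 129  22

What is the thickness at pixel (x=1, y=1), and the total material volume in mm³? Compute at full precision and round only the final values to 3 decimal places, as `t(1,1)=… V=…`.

span = t_max - t_min = 3.04 - 0.46 = 2.580
L(1,1) = 15, L_eff = 1 - 15/255 = 0.941176 (inverted)
t(1,1) = 3.04 - 2.580·0.941176 = 0.612
Σt over all 11·10 pixels = 859577/4250 ≈ 202.2534118
V = pitch²·Σt = 0.65²·859577/4250 = 85.452

t(1,1)=0.612 V=85.452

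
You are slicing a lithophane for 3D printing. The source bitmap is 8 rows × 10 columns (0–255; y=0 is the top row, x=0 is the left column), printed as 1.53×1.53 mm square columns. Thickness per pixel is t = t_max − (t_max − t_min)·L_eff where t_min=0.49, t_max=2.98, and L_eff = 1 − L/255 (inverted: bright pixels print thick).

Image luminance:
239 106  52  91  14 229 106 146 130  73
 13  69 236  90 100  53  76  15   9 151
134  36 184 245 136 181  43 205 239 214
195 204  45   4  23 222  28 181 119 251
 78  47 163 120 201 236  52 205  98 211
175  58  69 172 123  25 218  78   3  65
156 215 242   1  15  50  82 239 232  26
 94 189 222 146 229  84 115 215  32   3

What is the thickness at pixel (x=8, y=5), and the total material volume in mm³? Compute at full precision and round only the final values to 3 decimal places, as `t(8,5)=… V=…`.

span = t_max - t_min = 2.98 - 0.49 = 2.490
L(8,5) = 3, L_eff = 1 - 3/255 = 0.988235 (inverted)
t(8,5) = 2.98 - 2.490·0.988235 = 0.519
Σt over all 8·10 pixels = 1152493/8500 ≈ 135.5874118
V = pitch²·Σt = 1.53²·1152493/8500 = 317.397

t(8,5)=0.519 V=317.397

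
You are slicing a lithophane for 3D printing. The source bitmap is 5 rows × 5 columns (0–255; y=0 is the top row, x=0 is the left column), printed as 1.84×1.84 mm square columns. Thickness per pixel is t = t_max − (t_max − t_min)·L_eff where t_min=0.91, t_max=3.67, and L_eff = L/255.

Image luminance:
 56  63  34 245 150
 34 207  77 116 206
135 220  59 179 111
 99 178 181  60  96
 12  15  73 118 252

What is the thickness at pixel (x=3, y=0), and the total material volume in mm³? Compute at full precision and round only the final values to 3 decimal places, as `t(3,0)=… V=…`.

span = t_max - t_min = 3.67 - 0.91 = 2.760
L(3,0) = 245, L_eff = 245/255 = 0.960784
t(3,0) = 3.67 - 2.760·0.960784 = 1.018
Σt over all 5·5 pixels = 506083/8500 ≈ 59.5391765
V = pitch²·Σt = 1.84²·506083/8500 = 201.576

t(3,0)=1.018 V=201.576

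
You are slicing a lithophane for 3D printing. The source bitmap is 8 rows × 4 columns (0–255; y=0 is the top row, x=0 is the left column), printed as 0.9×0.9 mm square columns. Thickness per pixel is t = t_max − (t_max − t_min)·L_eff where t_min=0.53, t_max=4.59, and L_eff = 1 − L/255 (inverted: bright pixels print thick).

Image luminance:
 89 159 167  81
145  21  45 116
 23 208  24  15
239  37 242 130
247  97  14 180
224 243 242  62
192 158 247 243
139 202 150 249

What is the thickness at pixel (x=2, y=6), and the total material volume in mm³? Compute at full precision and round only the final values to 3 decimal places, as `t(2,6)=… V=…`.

t(2,6)=4.463 V=73.448

span = t_max - t_min = 4.59 - 0.53 = 4.060
L(2,6) = 247, L_eff = 1 - 247/255 = 0.031373 (inverted)
t(2,6) = 4.59 - 4.060·0.031373 = 4.463
Σt over all 8·4 pixels = 115613/1275 ≈ 90.6768627
V = pitch²·Σt = 0.9²·115613/1275 = 73.448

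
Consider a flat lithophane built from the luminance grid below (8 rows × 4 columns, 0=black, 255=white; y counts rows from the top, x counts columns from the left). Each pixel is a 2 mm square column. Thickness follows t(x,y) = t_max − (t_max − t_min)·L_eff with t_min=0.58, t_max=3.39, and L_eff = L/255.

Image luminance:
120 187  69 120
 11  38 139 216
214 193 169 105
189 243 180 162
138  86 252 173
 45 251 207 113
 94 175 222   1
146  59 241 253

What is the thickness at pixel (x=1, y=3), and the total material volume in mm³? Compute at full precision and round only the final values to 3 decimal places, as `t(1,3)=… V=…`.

t(1,3)=0.712 V=221.859

span = t_max - t_min = 3.39 - 0.58 = 2.810
L(1,3) = 243, L_eff = 243/255 = 0.952941
t(1,3) = 3.39 - 2.810·0.952941 = 0.712
Σt over all 8·4 pixels = 83197/1500 ≈ 55.4646667
V = pitch²·Σt = 2²·83197/1500 = 221.859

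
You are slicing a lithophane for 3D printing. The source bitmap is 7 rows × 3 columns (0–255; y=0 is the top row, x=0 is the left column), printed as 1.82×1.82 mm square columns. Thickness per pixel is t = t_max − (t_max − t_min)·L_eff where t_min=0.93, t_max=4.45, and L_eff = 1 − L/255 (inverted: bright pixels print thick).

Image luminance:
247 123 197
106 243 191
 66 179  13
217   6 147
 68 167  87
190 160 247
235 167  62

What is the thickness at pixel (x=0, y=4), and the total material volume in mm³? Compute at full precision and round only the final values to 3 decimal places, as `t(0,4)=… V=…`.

t(0,4)=1.869 V=207.259

span = t_max - t_min = 4.45 - 0.93 = 3.520
L(0,4) = 68, L_eff = 1 - 68/255 = 0.733333 (inverted)
t(0,4) = 4.45 - 3.520·0.733333 = 1.869
Σt over all 7·3 pixels = 1595551/25500 ≈ 62.5706275
V = pitch²·Σt = 1.82²·1595551/25500 = 207.259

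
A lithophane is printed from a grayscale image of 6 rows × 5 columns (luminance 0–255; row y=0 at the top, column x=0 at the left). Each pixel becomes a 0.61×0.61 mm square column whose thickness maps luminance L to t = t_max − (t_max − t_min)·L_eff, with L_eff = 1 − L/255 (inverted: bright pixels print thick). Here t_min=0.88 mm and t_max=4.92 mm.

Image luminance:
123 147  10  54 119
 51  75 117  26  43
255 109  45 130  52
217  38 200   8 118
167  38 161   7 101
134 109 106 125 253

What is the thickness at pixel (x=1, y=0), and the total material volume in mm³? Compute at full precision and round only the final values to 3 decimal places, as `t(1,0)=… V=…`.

t(1,0)=3.209 V=28.323

span = t_max - t_min = 4.92 - 0.88 = 4.040
L(1,0) = 147, L_eff = 1 - 147/255 = 0.423529 (inverted)
t(1,0) = 4.92 - 4.040·0.423529 = 3.209
Σt over all 6·5 pixels = 161746/2125 ≈ 76.1157647
V = pitch²·Σt = 0.61²·161746/2125 = 28.323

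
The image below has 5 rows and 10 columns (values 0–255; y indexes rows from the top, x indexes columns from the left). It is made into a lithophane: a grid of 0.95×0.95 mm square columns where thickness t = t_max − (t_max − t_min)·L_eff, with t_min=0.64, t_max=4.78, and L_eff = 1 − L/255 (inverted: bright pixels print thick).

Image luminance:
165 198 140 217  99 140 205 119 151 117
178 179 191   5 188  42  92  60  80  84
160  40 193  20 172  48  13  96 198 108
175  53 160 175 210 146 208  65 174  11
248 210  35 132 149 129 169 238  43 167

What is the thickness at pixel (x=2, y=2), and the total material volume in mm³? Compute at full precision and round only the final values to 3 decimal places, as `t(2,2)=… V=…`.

t(2,2)=3.773 V=125.512

span = t_max - t_min = 4.78 - 0.64 = 4.140
L(2,2) = 193, L_eff = 1 - 193/255 = 0.243137 (inverted)
t(2,2) = 4.78 - 4.140·0.243137 = 3.773
Σt over all 5·10 pixels = 118211/850 ≈ 139.0717647
V = pitch²·Σt = 0.95²·118211/850 = 125.512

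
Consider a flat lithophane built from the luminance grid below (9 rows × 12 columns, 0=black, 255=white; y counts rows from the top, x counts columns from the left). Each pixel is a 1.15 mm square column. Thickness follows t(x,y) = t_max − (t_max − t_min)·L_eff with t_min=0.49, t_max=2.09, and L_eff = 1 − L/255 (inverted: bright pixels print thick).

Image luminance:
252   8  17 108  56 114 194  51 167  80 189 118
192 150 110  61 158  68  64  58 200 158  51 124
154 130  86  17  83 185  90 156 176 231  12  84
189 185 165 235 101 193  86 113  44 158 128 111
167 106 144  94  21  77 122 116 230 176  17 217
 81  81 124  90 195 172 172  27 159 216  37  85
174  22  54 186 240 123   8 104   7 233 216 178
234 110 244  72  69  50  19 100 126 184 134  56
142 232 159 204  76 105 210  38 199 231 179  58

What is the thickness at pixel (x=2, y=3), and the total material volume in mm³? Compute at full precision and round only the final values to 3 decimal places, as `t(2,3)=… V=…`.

span = t_max - t_min = 2.09 - 0.49 = 1.600
L(2,3) = 165, L_eff = 1 - 165/255 = 0.352941 (inverted)
t(2,3) = 2.09 - 1.600·0.352941 = 1.525
Σt over all 9·12 pixels = 175969/1275 ≈ 138.0149020
V = pitch²·Σt = 1.15²·175969/1275 = 182.525

t(2,3)=1.525 V=182.525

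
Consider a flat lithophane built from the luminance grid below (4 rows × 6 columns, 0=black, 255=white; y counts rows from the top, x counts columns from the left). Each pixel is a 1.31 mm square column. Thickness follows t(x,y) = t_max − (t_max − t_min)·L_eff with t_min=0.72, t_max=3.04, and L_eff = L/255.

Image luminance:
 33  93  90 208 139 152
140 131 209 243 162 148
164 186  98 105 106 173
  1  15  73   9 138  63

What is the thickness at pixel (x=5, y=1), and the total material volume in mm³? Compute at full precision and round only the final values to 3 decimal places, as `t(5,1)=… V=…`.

t(5,1)=1.693 V=80.256

span = t_max - t_min = 3.04 - 0.72 = 2.320
L(5,1) = 148, L_eff = 148/255 = 0.580392
t(5,1) = 3.04 - 2.320·0.580392 = 1.693
Σt over all 4·6 pixels = 298138/6375 ≈ 46.7667451
V = pitch²·Σt = 1.31²·298138/6375 = 80.256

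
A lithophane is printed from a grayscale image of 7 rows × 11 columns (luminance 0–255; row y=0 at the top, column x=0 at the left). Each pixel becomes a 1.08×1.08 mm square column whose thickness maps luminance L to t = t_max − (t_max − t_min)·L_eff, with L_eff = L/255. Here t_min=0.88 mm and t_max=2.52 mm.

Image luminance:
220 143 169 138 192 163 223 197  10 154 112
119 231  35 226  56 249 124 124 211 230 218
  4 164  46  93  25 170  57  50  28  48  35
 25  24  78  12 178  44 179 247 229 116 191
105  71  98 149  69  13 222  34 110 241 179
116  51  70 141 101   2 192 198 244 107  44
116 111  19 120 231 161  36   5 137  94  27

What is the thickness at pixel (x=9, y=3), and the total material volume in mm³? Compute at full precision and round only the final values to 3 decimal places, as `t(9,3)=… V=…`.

span = t_max - t_min = 2.52 - 0.88 = 1.640
L(9,3) = 116, L_eff = 116/255 = 0.454902
t(9,3) = 2.52 - 1.640·0.454902 = 1.774
Σt over all 7·11 pixels = 286588/2125 ≈ 134.8649412
V = pitch²·Σt = 1.08²·286588/2125 = 157.306

t(9,3)=1.774 V=157.306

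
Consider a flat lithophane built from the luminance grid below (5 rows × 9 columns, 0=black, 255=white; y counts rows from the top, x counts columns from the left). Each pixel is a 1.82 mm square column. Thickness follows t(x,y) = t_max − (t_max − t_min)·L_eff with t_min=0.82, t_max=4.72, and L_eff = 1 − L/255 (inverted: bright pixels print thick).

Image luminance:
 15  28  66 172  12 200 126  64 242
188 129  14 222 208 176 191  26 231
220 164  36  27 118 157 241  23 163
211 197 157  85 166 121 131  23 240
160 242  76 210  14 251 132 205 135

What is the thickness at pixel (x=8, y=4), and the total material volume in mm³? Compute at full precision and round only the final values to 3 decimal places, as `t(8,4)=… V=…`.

t(8,4)=2.885 V=437.081

span = t_max - t_min = 4.72 - 0.82 = 3.900
L(8,4) = 135, L_eff = 1 - 135/255 = 0.470588 (inverted)
t(8,4) = 4.72 - 3.900·0.470588 = 2.885
Σt over all 5·9 pixels = 11216/85 ≈ 131.9529412
V = pitch²·Σt = 1.82²·11216/85 = 437.081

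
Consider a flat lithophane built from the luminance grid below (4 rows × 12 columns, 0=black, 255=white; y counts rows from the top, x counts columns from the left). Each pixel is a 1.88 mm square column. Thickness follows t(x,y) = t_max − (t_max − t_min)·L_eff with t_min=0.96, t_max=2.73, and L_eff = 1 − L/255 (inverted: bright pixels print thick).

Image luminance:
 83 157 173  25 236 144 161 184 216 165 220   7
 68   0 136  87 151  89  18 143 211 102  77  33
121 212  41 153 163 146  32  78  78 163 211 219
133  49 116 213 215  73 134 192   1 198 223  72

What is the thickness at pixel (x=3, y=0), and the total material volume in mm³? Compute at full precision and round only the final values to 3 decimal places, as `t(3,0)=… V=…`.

span = t_max - t_min = 2.73 - 0.96 = 1.770
L(3,0) = 25, L_eff = 1 - 25/255 = 0.901961 (inverted)
t(3,0) = 2.73 - 1.770·0.901961 = 1.134
Σt over all 4·12 pixels = 376439/4250 ≈ 88.5738824
V = pitch²·Σt = 1.88²·376439/4250 = 313.056

t(3,0)=1.134 V=313.056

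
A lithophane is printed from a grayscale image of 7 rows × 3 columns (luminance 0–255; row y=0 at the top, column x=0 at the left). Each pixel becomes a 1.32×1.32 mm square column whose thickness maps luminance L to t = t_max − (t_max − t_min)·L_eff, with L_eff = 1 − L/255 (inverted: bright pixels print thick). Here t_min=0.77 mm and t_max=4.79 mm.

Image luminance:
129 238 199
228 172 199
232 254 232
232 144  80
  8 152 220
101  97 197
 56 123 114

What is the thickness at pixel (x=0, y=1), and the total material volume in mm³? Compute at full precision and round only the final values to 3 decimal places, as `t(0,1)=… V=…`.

span = t_max - t_min = 4.79 - 0.77 = 4.020
L(0,1) = 228, L_eff = 1 - 228/255 = 0.105882 (inverted)
t(0,1) = 4.79 - 4.020·0.105882 = 4.364
Σt over all 7·3 pixels = 593983/8500 ≈ 69.8803529
V = pitch²·Σt = 1.32²·593983/8500 = 121.760

t(0,1)=4.364 V=121.760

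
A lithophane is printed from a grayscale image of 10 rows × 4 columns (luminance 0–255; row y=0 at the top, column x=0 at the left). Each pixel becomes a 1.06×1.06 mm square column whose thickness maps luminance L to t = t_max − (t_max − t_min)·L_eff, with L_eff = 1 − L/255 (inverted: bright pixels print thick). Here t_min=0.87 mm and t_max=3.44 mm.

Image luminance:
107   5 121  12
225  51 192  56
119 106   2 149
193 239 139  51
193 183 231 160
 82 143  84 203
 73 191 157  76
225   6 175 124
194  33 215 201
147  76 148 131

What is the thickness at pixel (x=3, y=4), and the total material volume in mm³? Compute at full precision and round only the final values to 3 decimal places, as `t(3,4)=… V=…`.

span = t_max - t_min = 3.44 - 0.87 = 2.570
L(3,4) = 160, L_eff = 1 - 160/255 = 0.372549 (inverted)
t(3,4) = 3.44 - 2.570·0.372549 = 2.483
Σt over all 10·4 pixels = 1114213/12750 ≈ 87.3892549
V = pitch²·Σt = 1.06²·1114213/12750 = 98.191

t(3,4)=2.483 V=98.191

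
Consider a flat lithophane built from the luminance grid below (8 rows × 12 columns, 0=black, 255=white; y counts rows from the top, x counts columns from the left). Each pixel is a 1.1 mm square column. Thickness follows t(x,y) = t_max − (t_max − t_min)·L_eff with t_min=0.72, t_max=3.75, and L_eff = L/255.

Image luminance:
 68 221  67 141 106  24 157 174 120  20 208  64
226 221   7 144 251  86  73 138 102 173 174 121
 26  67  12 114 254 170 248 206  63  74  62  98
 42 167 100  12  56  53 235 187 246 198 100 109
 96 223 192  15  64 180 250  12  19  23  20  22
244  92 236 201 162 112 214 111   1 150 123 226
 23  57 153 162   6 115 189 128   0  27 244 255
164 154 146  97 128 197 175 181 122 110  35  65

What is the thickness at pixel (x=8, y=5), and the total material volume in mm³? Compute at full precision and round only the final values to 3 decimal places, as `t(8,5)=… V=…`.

t(8,5)=3.738 V=264.420

span = t_max - t_min = 3.75 - 0.72 = 3.030
L(8,5) = 1, L_eff = 1/255 = 0.003922
t(8,5) = 3.75 - 3.030·0.003922 = 3.738
Σt over all 8·12 pixels = 928747/4250 ≈ 218.5287059
V = pitch²·Σt = 1.1²·928747/4250 = 264.420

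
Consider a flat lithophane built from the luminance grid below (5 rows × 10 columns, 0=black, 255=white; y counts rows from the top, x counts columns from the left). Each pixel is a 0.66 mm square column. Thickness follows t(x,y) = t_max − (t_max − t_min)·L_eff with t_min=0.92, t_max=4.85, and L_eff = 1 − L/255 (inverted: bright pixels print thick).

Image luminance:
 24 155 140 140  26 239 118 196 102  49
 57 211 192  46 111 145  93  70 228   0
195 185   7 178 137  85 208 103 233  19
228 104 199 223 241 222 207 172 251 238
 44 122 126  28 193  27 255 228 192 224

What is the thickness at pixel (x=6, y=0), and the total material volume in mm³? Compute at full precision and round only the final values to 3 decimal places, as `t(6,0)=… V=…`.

span = t_max - t_min = 4.85 - 0.92 = 3.930
L(6,0) = 118, L_eff = 1 - 118/255 = 0.537255 (inverted)
t(6,0) = 4.85 - 3.930·0.537255 = 2.739
Σt over all 5·10 pixels = 334074/2125 ≈ 157.2112941
V = pitch²·Σt = 0.66²·334074/2125 = 68.481

t(6,0)=2.739 V=68.481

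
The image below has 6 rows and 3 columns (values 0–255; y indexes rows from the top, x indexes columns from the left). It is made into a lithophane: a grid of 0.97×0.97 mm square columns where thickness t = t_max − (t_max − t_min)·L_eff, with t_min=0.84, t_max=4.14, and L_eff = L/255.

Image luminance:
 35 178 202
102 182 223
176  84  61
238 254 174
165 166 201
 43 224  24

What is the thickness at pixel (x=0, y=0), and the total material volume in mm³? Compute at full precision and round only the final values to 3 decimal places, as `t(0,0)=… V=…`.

span = t_max - t_min = 4.14 - 0.84 = 3.300
L(0,0) = 35, L_eff = 35/255 = 0.137255
t(0,0) = 4.14 - 3.300·0.137255 = 3.687
Σt over all 6·3 pixels = 3329/85 ≈ 39.1647059
V = pitch²·Σt = 0.97²·3329/85 = 36.850

t(0,0)=3.687 V=36.850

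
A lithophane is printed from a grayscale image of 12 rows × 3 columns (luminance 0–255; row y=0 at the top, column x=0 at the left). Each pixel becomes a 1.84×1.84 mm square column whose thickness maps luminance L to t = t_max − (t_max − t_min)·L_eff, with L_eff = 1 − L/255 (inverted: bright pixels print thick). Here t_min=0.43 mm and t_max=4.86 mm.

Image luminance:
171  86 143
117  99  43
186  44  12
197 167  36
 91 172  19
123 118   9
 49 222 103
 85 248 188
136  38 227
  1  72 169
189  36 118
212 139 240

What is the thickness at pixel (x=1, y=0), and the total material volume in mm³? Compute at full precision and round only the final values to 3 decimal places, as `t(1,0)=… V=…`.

t(1,0)=1.924 V=305.614

span = t_max - t_min = 4.86 - 0.43 = 4.430
L(1,0) = 86, L_eff = 1 - 86/255 = 0.662745 (inverted)
t(1,0) = 4.86 - 4.430·0.662745 = 1.924
Σt over all 12·3 pixels = 153457/1700 ≈ 90.2688235
V = pitch²·Σt = 1.84²·153457/1700 = 305.614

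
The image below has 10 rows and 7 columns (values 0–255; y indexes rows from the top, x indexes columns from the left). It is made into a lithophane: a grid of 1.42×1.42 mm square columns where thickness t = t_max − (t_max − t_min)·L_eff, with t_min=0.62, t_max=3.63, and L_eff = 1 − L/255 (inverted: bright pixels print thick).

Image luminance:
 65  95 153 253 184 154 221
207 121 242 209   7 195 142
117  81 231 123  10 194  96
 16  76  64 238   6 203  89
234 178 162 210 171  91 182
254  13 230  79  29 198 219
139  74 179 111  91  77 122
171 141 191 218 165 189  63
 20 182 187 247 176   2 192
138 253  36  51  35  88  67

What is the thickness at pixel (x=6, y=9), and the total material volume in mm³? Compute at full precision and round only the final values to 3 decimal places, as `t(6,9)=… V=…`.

span = t_max - t_min = 3.63 - 0.62 = 3.010
L(6,9) = 67, L_eff = 1 - 67/255 = 0.737255 (inverted)
t(6,9) = 3.63 - 3.010·0.737255 = 1.411
Σt over all 10·7 pixels = 4010447/25500 ≈ 157.2724314
V = pitch²·Σt = 1.42²·4010447/25500 = 317.124

t(6,9)=1.411 V=317.124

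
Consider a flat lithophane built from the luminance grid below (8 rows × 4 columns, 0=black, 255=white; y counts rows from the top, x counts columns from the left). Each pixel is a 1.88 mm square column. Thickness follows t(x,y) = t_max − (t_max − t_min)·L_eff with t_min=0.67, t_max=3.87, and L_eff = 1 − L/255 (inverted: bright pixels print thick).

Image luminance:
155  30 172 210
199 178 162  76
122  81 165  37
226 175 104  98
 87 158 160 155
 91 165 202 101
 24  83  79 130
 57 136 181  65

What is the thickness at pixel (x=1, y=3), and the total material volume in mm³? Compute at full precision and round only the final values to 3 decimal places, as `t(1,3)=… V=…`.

span = t_max - t_min = 3.87 - 0.67 = 3.200
L(1,3) = 175, L_eff = 1 - 175/255 = 0.313725 (inverted)
t(1,3) = 3.87 - 3.200·0.313725 = 2.866
Σt over all 8·4 pixels = 18472/255 ≈ 72.4392157
V = pitch²·Σt = 1.88²·18472/255 = 256.029

t(1,3)=2.866 V=256.029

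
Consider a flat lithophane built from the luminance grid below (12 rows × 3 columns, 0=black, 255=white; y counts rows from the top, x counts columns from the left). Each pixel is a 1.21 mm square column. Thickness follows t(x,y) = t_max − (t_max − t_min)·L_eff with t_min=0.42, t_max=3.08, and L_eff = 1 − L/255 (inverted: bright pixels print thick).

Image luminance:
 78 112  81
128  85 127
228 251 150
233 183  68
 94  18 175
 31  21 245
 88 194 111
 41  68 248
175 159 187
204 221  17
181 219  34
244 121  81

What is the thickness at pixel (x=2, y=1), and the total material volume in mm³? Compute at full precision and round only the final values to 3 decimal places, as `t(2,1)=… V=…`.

span = t_max - t_min = 3.08 - 0.42 = 2.660
L(2,1) = 127, L_eff = 1 - 127/255 = 0.501961 (inverted)
t(2,1) = 3.08 - 2.660·0.501961 = 1.745
Σt over all 12·3 pixels = 844613/12750 ≈ 66.2441569
V = pitch²·Σt = 1.21²·844613/12750 = 96.988

t(2,1)=1.745 V=96.988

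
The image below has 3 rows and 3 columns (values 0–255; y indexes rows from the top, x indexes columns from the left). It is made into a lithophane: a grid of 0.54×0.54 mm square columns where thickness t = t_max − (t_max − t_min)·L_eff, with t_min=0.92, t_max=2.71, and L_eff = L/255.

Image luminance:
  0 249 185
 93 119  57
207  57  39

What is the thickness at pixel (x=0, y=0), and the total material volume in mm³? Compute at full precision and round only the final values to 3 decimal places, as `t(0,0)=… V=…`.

t(0,0)=2.710 V=5.053

span = t_max - t_min = 2.71 - 0.92 = 1.790
L(0,0) = 0, L_eff = 0/255 = 0.000000
t(0,0) = 2.71 - 1.790·0.000000 = 2.710
Σt over all 3·3 pixels = 441871/25500 ≈ 17.3282745
V = pitch²·Σt = 0.54²·441871/25500 = 5.053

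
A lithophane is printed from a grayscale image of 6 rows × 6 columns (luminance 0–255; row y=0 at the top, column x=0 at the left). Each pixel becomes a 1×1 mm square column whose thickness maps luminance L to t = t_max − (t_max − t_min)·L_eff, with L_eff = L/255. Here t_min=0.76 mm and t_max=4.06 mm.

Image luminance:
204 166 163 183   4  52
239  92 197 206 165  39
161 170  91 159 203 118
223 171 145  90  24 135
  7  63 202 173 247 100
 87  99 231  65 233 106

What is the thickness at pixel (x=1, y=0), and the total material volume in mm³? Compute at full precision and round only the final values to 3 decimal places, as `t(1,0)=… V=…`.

span = t_max - t_min = 4.06 - 0.76 = 3.300
L(1,0) = 166, L_eff = 166/255 = 0.650980
t(1,0) = 4.06 - 3.300·0.650980 = 1.912
Σt over all 6·6 pixels = 69093/850 ≈ 81.2858824
V = pitch²·Σt = 1²·69093/850 = 81.286

t(1,0)=1.912 V=81.286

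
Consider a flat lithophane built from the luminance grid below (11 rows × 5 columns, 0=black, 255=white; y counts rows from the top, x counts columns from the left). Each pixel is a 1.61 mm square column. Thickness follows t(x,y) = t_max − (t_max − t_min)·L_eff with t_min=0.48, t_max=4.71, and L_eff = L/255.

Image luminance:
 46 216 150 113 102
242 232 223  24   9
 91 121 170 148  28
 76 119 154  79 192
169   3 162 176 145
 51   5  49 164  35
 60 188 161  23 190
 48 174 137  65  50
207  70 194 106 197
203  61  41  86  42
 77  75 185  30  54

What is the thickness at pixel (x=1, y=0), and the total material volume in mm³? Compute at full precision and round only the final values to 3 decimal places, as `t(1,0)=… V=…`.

span = t_max - t_min = 4.71 - 0.48 = 4.230
L(1,0) = 216, L_eff = 216/255 = 0.847059
t(1,0) = 4.71 - 4.230·0.847059 = 1.127
Σt over all 11·5 pixels = 1325187/8500 ≈ 155.9043529
V = pitch²·Σt = 1.61²·1325187/8500 = 404.120

t(1,0)=1.127 V=404.120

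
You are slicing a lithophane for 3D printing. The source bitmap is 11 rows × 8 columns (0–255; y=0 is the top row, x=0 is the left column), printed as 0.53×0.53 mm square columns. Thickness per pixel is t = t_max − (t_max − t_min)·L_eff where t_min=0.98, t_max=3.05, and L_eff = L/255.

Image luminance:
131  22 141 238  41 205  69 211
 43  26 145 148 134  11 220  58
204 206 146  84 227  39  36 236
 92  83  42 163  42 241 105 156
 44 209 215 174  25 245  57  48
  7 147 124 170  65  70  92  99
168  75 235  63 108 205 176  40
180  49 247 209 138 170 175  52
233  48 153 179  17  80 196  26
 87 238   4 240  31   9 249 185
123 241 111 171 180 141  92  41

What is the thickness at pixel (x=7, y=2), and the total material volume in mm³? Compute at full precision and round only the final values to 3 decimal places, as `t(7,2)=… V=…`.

span = t_max - t_min = 3.05 - 0.98 = 2.070
L(7,2) = 236, L_eff = 236/255 = 0.925490
t(7,2) = 3.05 - 2.070·0.925490 = 1.134
Σt over all 11·8 pixels = 178.286
V = pitch²·Σt = 0.53²·178.286 = 50.081

t(7,2)=1.134 V=50.081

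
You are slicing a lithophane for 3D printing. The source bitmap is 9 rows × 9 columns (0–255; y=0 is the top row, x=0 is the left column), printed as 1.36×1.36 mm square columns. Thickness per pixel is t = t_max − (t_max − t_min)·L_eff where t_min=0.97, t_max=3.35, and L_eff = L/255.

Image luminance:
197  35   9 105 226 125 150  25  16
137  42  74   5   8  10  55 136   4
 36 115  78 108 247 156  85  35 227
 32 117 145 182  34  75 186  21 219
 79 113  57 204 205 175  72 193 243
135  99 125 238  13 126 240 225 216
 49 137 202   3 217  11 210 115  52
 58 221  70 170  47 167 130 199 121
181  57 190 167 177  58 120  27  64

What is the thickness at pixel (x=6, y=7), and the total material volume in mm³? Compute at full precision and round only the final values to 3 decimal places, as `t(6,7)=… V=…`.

span = t_max - t_min = 3.35 - 0.97 = 2.380
L(6,7) = 130, L_eff = 130/255 = 0.509804
t(6,7) = 3.35 - 2.380·0.509804 = 2.137
Σt over all 9·9 pixels = 183.29
V = pitch²·Σt = 1.36²·183.29 = 339.013

t(6,7)=2.137 V=339.013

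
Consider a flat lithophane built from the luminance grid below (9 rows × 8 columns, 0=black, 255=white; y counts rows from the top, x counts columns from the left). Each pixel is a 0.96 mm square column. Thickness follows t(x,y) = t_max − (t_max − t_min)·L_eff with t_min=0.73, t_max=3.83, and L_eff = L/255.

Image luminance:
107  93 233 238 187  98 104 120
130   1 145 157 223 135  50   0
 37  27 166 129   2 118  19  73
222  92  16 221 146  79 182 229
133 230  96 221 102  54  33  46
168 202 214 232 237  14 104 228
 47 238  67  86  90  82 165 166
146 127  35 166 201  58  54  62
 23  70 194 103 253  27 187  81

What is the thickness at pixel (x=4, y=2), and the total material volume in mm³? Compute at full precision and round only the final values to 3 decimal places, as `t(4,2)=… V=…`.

t(4,2)=3.806 V=155.312

span = t_max - t_min = 3.83 - 0.73 = 3.100
L(4,2) = 2, L_eff = 2/255 = 0.007843
t(4,2) = 3.83 - 3.100·0.007843 = 3.806
Σt over all 9·8 pixels = 429737/2550 ≈ 168.5243137
V = pitch²·Σt = 0.96²·429737/2550 = 155.312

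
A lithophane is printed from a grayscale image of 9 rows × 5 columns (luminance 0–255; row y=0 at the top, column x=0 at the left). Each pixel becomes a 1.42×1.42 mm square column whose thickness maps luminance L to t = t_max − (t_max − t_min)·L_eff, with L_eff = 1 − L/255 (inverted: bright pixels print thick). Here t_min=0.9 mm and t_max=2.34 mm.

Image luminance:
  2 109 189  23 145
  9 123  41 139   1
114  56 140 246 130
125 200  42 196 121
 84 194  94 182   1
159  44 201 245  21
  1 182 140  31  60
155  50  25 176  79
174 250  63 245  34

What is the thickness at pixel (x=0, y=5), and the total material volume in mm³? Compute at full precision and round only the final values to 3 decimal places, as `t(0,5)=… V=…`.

t(0,5)=1.798 V=139.065

span = t_max - t_min = 2.34 - 0.9 = 1.440
L(0,5) = 159, L_eff = 1 - 159/255 = 0.376471 (inverted)
t(0,5) = 2.34 - 1.440·0.376471 = 1.798
Σt over all 9·5 pixels = 293109/4250 ≈ 68.9668235
V = pitch²·Σt = 1.42²·293109/4250 = 139.065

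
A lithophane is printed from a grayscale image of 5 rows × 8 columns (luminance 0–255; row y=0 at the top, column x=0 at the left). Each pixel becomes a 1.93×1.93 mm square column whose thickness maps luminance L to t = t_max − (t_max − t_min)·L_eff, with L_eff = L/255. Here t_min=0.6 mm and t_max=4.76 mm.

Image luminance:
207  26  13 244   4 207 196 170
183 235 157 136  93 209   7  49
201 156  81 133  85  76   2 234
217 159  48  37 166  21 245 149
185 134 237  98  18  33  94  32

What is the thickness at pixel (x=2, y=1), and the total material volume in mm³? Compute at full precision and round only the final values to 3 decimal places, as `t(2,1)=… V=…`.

t(2,1)=2.199 V=406.784

span = t_max - t_min = 4.76 - 0.6 = 4.160
L(2,1) = 157, L_eff = 157/255 = 0.615686
t(2,1) = 4.76 - 4.160·0.615686 = 2.199
Σt over all 5·8 pixels = 232064/2125 ≈ 109.2065882
V = pitch²·Σt = 1.93²·232064/2125 = 406.784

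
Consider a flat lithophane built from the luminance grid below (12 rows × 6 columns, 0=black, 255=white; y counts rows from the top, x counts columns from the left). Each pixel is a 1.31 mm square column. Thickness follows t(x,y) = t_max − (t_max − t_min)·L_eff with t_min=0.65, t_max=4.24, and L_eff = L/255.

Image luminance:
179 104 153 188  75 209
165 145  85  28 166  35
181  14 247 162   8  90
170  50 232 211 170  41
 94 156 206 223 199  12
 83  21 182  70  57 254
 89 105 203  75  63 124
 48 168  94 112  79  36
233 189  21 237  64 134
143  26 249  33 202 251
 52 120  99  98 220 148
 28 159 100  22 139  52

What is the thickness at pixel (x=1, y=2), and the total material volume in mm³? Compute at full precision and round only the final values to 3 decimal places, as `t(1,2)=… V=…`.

t(1,2)=4.043 V=309.350

span = t_max - t_min = 4.24 - 0.65 = 3.590
L(1,2) = 14, L_eff = 14/255 = 0.054902
t(1,2) = 4.24 - 3.590·0.054902 = 4.043
Σt over all 12·6 pixels = 76612/425 ≈ 180.2635294
V = pitch²·Σt = 1.31²·76612/425 = 309.350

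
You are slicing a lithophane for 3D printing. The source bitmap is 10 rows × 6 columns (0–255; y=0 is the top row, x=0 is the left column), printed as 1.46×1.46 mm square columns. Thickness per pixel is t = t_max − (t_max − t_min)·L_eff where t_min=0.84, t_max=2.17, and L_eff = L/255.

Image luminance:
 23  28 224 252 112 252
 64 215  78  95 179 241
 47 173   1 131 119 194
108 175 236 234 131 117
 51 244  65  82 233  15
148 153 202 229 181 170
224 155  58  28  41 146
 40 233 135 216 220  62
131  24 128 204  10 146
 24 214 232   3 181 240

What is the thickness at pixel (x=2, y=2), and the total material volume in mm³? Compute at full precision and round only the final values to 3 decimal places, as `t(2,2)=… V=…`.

span = t_max - t_min = 2.17 - 0.84 = 1.330
L(2,2) = 1, L_eff = 1/255 = 0.003922
t(2,2) = 2.17 - 1.330·0.003922 = 2.165
Σt over all 10·6 pixels = 2216599/25500 ≈ 86.9254510
V = pitch²·Σt = 1.46²·2216599/25500 = 185.290

t(2,2)=2.165 V=185.290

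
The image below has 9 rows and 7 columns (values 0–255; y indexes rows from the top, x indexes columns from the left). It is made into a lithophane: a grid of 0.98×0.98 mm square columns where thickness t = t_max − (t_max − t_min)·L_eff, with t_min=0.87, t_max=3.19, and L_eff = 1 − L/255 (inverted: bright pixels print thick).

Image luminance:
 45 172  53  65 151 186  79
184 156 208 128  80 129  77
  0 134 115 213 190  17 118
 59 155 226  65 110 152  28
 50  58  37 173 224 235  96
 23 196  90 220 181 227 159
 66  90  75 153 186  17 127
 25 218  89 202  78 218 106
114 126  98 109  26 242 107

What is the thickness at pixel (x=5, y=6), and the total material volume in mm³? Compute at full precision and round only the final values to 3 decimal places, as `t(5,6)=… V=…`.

t(5,6)=1.025 V=120.235

span = t_max - t_min = 3.19 - 0.87 = 2.320
L(5,6) = 17, L_eff = 1 - 17/255 = 0.933333 (inverted)
t(5,6) = 3.19 - 2.320·0.933333 = 1.025
Σt over all 9·7 pixels = 3192407/25500 ≈ 125.1924314
V = pitch²·Σt = 0.98²·3192407/25500 = 120.235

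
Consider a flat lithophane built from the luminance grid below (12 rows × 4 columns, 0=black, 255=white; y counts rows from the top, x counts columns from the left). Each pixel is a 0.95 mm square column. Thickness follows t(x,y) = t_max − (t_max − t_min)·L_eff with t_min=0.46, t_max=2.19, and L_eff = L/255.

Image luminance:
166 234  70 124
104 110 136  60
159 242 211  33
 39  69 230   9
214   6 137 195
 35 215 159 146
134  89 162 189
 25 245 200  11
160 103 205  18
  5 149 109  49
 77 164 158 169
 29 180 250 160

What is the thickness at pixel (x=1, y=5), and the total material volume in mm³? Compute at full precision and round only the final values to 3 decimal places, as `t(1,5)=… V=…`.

t(1,5)=0.731 V=57.258

span = t_max - t_min = 2.19 - 0.46 = 1.730
L(1,5) = 215, L_eff = 215/255 = 0.843137
t(1,5) = 2.19 - 1.730·0.843137 = 0.731
Σt over all 12·4 pixels = 1617821/25500 ≈ 63.4439608
V = pitch²·Σt = 0.95²·1617821/25500 = 57.258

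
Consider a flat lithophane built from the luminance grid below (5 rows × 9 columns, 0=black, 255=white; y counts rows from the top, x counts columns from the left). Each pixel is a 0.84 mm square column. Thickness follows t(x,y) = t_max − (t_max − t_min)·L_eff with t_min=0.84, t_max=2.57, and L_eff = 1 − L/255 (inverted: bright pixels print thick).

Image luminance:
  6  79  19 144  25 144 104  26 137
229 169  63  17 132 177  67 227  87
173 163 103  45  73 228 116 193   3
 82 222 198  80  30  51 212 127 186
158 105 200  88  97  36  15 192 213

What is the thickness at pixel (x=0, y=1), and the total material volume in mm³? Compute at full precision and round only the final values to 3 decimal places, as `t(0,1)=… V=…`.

span = t_max - t_min = 2.57 - 0.84 = 1.730
L(0,1) = 229, L_eff = 1 - 229/255 = 0.101961 (inverted)
t(0,1) = 2.57 - 1.730·0.101961 = 2.394
Σt over all 5·9 pixels = 623531/8500 ≈ 73.3565882
V = pitch²·Σt = 0.84²·623531/8500 = 51.760

t(0,1)=2.394 V=51.760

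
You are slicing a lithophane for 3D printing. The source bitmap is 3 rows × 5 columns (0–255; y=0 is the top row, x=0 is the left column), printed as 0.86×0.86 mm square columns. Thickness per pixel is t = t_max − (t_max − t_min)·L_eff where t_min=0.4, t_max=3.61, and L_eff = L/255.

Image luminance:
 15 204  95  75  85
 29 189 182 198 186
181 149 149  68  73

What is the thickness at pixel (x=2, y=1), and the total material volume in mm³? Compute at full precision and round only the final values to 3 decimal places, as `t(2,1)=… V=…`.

span = t_max - t_min = 3.61 - 0.4 = 3.210
L(2,1) = 182, L_eff = 182/255 = 0.713725
t(2,1) = 3.61 - 3.210·0.713725 = 1.319
Σt over all 3·5 pixels = 259329/8500 ≈ 30.5092941
V = pitch²·Σt = 0.86²·259329/8500 = 22.565

t(2,1)=1.319 V=22.565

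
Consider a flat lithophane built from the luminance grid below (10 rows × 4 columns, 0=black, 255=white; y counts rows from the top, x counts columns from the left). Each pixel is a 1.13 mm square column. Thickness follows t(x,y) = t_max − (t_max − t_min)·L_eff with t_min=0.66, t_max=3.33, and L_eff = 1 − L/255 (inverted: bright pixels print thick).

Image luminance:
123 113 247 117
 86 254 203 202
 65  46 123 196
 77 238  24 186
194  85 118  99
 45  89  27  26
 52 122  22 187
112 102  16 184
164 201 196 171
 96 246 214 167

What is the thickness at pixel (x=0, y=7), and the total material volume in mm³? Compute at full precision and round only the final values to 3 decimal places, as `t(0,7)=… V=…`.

t(0,7)=1.833 V=103.702

span = t_max - t_min = 3.33 - 0.66 = 2.670
L(0,7) = 112, L_eff = 1 - 112/255 = 0.560784 (inverted)
t(0,7) = 3.33 - 2.670·0.560784 = 1.833
Σt over all 10·4 pixels = 138063/1700 ≈ 81.2135294
V = pitch²·Σt = 1.13²·138063/1700 = 103.702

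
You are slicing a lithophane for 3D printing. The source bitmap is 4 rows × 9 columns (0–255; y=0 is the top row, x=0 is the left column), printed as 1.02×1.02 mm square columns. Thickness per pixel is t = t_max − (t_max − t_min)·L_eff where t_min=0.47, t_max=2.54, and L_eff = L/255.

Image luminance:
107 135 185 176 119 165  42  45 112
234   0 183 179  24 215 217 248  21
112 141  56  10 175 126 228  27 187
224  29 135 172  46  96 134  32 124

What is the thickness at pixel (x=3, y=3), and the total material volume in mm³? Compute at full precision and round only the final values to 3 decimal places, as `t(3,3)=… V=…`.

t(3,3)=1.144 V=57.458

span = t_max - t_min = 2.54 - 0.47 = 2.070
L(3,3) = 172, L_eff = 172/255 = 0.674510
t(3,3) = 2.54 - 2.070·0.674510 = 1.144
Σt over all 4·9 pixels = 469431/8500 ≈ 55.2271765
V = pitch²·Σt = 1.02²·469431/8500 = 57.458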